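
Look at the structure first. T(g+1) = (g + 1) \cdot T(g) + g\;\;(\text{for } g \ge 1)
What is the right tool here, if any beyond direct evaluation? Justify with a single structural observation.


Method: a summation factor — rescale the sequence by the product of the weights g + 1 so far — the recurrence collapses to a plain running sum.


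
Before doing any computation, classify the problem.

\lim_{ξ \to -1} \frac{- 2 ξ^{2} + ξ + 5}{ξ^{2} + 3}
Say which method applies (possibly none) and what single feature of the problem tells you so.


Best approach: no special technique — no zero denominators, no indeterminate clash at -1 — substitute and read off the value.


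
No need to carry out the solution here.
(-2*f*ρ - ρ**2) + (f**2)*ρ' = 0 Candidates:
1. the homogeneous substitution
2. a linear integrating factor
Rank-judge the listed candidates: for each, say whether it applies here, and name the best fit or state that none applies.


Verdict: the homogeneous substitution — the slope's numerator and denominator share total degree; set v = ρ/f and the equation drops to separable form. A Bernoulli rewrite works here as the equation stands — the homogeneous substitution is the more immediate reading.
- the homogeneous substitution: applies; the problem has the shape this method handles.
- a linear integrating factor: a nonlinear term in the unknown puts this outside the integrating-factor template.


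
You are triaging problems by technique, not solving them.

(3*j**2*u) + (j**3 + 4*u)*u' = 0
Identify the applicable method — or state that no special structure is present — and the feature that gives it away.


Best approach: the exact-equation method — the mixed-partials test passes for 3*j**2*u and j**3 + 4*u, so a potential function exists as presented.


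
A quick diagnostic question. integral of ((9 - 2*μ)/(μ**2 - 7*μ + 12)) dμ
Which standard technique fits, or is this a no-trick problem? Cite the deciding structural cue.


Best approach: partial fractions — with μ**2 - 7*μ + 12 factorable and the degree on top strictly smaller, simple-fraction decomposition is immediate.


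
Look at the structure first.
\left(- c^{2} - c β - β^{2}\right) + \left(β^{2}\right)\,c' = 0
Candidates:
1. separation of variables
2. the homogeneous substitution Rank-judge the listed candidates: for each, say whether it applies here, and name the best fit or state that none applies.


Best approach: the homogeneous substitution — the slope's numerator and denominator share total degree; set v = c/β and the equation drops to separable form.
- separation of variables: no algebra isolates the independent variable on one side and the unknown on the other.
- the homogeneous substitution: yes — fits the structure here.


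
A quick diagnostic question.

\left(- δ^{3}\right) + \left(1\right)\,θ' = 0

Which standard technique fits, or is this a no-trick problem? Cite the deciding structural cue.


Diagnosis: no special technique — solved for the derivative, θ never appears on the right — this is a direct integration in δ, not a differential-equations problem at heart.


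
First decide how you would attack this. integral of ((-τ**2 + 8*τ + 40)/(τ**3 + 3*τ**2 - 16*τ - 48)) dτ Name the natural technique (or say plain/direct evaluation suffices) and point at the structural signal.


Method: partial fractions — with τ**3 + 3*τ**2 - 16*τ - 48 factorable and the degree on top strictly smaller, simple-fraction decomposition is immediate.


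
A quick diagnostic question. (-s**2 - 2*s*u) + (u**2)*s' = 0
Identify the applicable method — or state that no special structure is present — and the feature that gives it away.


Method: the homogeneous substitution — scaling u and s together leaves the slope fixed — it depends only on s/u, so substitute the ratio. This doubles as a Bernoulli equation in the unknown as written; the homogeneous route needs no setup at all.


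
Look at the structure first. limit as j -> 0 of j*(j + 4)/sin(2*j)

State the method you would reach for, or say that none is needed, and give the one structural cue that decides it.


Technique: l'Hôpital's rule (0/0) — the 0/0 form at 0 is the signature situation for l'Hôpital's rule. A local series expansion at the point resolves it as well; the rule is the packaged version of that step.


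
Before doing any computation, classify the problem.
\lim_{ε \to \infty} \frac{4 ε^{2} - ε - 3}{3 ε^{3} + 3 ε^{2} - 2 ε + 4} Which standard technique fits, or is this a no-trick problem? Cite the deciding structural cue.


Best approach: dominant-term comparison — divide through by the highest power of ε; every lower-order term dies and the dominant terms decide the limit. As a single quotient, the ∞/∞ shape would yield to repeated differentiation as well — the growth comparison gets there in one look.


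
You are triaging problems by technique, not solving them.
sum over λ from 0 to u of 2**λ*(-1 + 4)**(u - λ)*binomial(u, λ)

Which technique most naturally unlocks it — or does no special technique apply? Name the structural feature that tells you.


Verdict: the binomial theorem — the binomial coefficients weight matched powers of 2 and (-1 + 4), which is exactly the expansion of a binomial power.


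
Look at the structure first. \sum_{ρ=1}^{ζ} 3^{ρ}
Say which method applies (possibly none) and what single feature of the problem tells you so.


Technique: the geometric series formula — the ratio of consecutive terms is the constant 3, independent of the index — a geometric sum.


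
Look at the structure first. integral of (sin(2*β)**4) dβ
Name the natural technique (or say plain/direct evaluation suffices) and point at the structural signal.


Best approach: a trigonometric identity — the exponent on sin(2*β)**4 is even — the power-reduction identity is the standard preprocessing step.


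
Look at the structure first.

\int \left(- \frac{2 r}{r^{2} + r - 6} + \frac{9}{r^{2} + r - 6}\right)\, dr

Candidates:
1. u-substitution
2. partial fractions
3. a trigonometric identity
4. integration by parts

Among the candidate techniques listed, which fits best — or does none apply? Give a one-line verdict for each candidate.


Verdict: partial fractions — the bottom factors while the top stays lower-degree — split into simple fractions and integrate piece by piece.
- u-substitution: no subexpression of the integrand pairs with its own derivative as a factor — individual terms may offer their own substitutions, but any change of variable covering the whole integral would have to be constructed from outside the expression.
- partial fractions: a fit — the right tool for this form.
- a trigonometric identity: there is no trigonometric structure at all — the integrand carries no sine or cosine to rewrite.
- integration by parts: no split into a nonconstant polynomial times one of the standard kernels — exp, sine, or cosine of a linear argument, or a logarithm — applies here.


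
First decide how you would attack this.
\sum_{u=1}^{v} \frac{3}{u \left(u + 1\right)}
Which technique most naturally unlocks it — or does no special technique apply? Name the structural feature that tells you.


Verdict: telescoping — rewrite \frac{3}{u \left(u + 1\right)} as simple fractions and successive terms eat each other — only the edges survive.


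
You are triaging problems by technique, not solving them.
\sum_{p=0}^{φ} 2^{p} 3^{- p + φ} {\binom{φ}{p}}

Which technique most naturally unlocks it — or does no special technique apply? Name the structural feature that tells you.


Verdict: the binomial theorem — {\binom{φ}{p}} weighting matched powers of 2 and 3 is the expanded form of (2 + 3)^φ — fold it back up.


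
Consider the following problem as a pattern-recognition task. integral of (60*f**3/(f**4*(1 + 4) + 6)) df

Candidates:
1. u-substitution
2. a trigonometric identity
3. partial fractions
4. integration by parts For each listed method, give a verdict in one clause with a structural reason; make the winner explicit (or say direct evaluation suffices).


Verdict: u-substitution — spotting that 60*f**3 is a constant multiple of the derivative of (f**4*(1 + 4) + 6) is the key observation — substitute u = (f**4*(1 + 4) + 6) and the integral becomes one-dimensional in u.
- u-substitution — yes, a natural case for it.
- a trigonometric identity — there is no trigonometric structure at all — the integrand carries no sine or cosine to rewrite.
- partial fractions — the denominator is irreducible over the rationals — no rational-coefficient split into simpler fractions exists.
- integration by parts — the integrand does not split as a nonconstant polynomial times an exp, sine, cosine of a linear argument, or logarithm — no polynomial-kernel parts product to differentiate one side of.


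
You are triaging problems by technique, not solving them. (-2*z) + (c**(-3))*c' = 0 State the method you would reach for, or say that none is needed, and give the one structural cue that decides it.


Best approach: separation of variables — all dependence on the two variables factors apart, the defining separable shape. The cross-partial test also passes here (vacuously, each side single-variable); the potential-function route would work, separation is simply more immediate.


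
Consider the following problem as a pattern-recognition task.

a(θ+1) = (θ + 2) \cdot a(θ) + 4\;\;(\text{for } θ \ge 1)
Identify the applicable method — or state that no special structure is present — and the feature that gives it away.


Best approach: a summation factor — first-order linear but the coefficient θ + 2 moves with the index — divide by the cumulative product and telescope.


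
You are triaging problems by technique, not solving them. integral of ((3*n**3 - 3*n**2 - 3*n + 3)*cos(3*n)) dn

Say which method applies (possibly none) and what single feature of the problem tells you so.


Method: integration by parts — differentiate 3*n**3 - 3*n**2 - 3*n + 3, integrate cos(3*n): each pass lowers the polynomial degree, so parts terminates.


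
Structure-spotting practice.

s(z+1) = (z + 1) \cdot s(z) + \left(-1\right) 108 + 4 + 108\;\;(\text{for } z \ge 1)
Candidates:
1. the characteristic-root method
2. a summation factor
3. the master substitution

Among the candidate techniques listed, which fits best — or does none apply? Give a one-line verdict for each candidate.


Best approach: a summation factor — the coefficient z + 1 drifts with the index, so no fixed root exists; normalizing by the cumulative product telescopes it.
- the characteristic-root method — the coefficients change with the index, which the root method cannot absorb.
- a summation factor: yes — fits the structure here.
- the master substitution: no fixed divisor shrinks the index between calls.


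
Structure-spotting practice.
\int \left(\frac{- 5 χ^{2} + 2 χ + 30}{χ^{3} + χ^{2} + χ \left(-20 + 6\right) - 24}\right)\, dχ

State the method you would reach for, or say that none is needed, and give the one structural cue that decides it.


Diagnosis: partial fractions — break (χ^{3} + χ^{2} + χ \left(-20 + 6\right) - 24) into its roots and the integral splits into logarithm-sized bites.


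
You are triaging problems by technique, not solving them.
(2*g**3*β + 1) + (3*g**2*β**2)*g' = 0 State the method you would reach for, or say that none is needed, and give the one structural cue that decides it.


Method: the exact-equation method — d/dg of 2*g**3*β + 1 equals d/dβ of 3*g**2*β**2: the form is a total differential of one potential — integrate it exactly.


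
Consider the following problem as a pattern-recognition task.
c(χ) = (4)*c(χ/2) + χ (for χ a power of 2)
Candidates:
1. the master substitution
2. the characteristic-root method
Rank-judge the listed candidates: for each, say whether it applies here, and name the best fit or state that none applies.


Verdict: the master substitution — recursion at χ/2 is multiplicative in the index; logarithmic reindexing via χ = 2^m linearizes it.
- the master substitution: a fit — the right tool for this form.
- the characteristic-root method: the recursion divides its index rather than shifting it — outside the constant-shift family the root method covers.


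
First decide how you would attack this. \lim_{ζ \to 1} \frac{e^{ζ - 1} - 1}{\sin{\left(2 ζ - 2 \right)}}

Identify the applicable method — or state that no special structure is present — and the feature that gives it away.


Technique: l'Hôpital's rule (0/0) — substituting 1 gives 0 over 0; differentiate top and bottom once and re-evaluate. The standard small-argument limits would also carry it; the rule is the systematic route.


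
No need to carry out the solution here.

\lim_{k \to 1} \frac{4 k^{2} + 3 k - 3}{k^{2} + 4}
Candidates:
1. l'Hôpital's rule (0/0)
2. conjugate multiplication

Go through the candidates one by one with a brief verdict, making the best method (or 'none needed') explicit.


Diagnosis: no special technique — no vanishing denominator and no indeterminate clash at the point — evaluation is immediate.
- l'Hôpital's rule (0/0): evaluation at the point is determinate, so the rule has nothing to repair.
- conjugate multiplication — the conjugate move applies to radical differences, which this is not.


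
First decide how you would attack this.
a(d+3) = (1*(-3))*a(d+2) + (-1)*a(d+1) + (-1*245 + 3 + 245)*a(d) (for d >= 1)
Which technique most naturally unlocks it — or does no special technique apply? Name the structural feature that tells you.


Best approach: the characteristic-root method — fixed numeric weights on consecutive terms and no forcing term added: the root method in its home territory.


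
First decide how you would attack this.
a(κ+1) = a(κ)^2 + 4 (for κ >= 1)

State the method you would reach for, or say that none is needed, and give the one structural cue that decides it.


Diagnosis: no special technique — the new term depends nonlinearly on the old ones, which disqualifies every superposition-based technique.


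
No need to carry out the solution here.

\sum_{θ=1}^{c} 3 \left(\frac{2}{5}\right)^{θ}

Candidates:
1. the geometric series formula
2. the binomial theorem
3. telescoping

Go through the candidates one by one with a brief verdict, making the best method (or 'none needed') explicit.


Best approach: the geometric series formula — check a ratio of consecutive terms: it is \frac{2}{5}, independent of the index, so the geometric formula closes the sum.
- the geometric series formula — applicable, and directly so.
- the binomial theorem: the summand does not match any term pattern of an expanded binomial power.
- telescoping — computed from the summand as displayed, the partial sums build up without the pairwise collapse telescoping exploits.


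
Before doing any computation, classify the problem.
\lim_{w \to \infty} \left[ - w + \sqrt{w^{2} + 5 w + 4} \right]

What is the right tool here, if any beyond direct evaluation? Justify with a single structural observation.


Best approach: conjugate multiplication — an infinity-minus-infinity difference with a surviving radical — multiply by the conjugate to cancel the divergence.


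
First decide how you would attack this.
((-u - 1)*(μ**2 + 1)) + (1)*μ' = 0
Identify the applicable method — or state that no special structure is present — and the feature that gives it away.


Method: separation of variables — one side of the product carries the independent variable, the other the unknown — the textbook separation shape.


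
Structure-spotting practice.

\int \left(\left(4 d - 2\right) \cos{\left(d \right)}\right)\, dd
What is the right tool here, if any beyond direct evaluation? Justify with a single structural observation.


Technique: integration by parts — the integrand splits as 4 d - 2 times \cos{\left(d \right)} — repeatedly differentiating the polynomial part kills it, which is the parts ladder.


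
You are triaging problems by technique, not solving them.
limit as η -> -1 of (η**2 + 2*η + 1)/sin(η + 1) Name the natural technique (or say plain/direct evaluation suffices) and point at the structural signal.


Best approach: l'Hôpital's rule (0/0) — numerator and denominator both vanish at -1 — a genuine 0/0 form, which is exactly when l'Hôpital applies. A local series expansion at the point resolves it as well; the rule is the packaged version of that step.


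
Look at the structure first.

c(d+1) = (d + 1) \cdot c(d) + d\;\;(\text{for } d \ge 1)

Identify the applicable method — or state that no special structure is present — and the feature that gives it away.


Diagnosis: a summation factor — the coefficient d + 1 drifts with the index, so no fixed root exists; normalizing by the cumulative product telescopes it.


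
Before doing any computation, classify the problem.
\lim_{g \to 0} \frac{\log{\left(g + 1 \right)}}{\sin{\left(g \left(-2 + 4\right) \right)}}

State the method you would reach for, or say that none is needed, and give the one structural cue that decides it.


Diagnosis: l'Hôpital's rule (0/0) — substituting 0 gives 0 over 0; differentiate top and bottom once and re-evaluate. The standard small-argument limits would also carry it; the rule is the systematic route.


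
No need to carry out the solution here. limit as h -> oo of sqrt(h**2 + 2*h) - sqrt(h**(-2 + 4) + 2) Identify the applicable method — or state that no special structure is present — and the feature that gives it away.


Diagnosis: conjugate multiplication — turning the difference into a conjugate-rationalized ratio makes the limit readable.


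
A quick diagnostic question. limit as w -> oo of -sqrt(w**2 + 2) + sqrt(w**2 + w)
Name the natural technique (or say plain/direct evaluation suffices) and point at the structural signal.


Verdict: conjugate multiplication — neither sqrt(w**2 + w) nor sqrt(w**2 + 2) converges alone, so rewrite their difference as a conjugate-rationalized quotient first.


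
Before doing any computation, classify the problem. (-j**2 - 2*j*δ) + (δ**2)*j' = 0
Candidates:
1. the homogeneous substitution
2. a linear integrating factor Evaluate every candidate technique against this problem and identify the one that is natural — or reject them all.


Verdict: the homogeneous substitution — the slope's numerator and denominator share total degree; set v = j/δ and the equation drops to separable form. A Bernoulli rewrite works here as the equation stands — the homogeneous substitution is the more immediate reading.
- the homogeneous substitution — applies; the problem has the shape this method handles.
- a linear integrating factor: the unknown enters nonlinearly (through a power, a denominator, or a transcendental function), which the linear integrating-factor recipe cannot absorb as-is — any repair would come from a preliminary substitution, not the factor.


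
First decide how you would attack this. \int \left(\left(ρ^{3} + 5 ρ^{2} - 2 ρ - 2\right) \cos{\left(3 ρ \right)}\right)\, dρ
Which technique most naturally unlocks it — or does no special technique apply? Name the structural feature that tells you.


Technique: integration by parts — a polynomial factor ρ^{3} + 5 ρ^{2} - 2 ρ - 2 multiplies \cos{\left(3 ρ \right)}; differentiating ρ^{3} + 5 ρ^{2} - 2 ρ - 2 lowers its degree while \cos{\left(3 ρ \right)} integrates cleanly, so parts wins.


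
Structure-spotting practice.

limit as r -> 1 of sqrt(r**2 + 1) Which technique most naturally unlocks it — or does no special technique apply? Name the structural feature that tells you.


Best approach: no special technique — the expression is continuous at 1 — substitute and evaluate; no indeterminate form appears.


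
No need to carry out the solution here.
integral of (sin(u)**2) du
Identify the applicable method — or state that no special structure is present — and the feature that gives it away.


Technique: a trigonometric identity — reduce sin(u)**2 with the power-reduction formula and the integral becomes first-degree trigonometry.


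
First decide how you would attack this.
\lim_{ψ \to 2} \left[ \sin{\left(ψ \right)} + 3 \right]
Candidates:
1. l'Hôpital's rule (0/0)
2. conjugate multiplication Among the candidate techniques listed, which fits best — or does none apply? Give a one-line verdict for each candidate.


Verdict: no special technique — the function is continuous at 2; evaluation is itself the limit, no machinery required.
- l'Hôpital's rule (0/0): evaluation at the point is determinate, so the rule has nothing to repair.
- conjugate multiplication: there is no infinity-minus-infinity radical difference to rationalize.


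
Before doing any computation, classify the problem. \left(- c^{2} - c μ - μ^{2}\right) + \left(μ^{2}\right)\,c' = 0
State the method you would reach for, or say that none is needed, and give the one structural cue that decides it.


Method: the homogeneous substitution — solved for the derivative, the right side is unchanged under scaling μ and c together — it depends only on the ratio c/μ, so substitute a single ratio variable.


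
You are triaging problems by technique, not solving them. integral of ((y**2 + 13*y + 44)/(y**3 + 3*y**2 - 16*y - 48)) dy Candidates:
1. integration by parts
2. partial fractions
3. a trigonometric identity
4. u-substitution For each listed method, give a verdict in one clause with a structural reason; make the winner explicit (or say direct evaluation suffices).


Technique: partial fractions — break y**3 + 3*y**2 - 16*y - 48 into its roots and the integral splits into logarithm-sized bites.
- integration by parts: the nonconstant-polynomial-times-standard-kernel pattern (an exp, sine, cosine, or logarithm partner) is absent.
- partial fractions: yes — fits the structure here.
- a trigonometric identity: there is no trigonometric structure at all — the integrand carries no sine or cosine to rewrite.
- u-substitution: no subexpression of the integrand pairs with its own derivative as a factor — individual terms may offer their own substitutions, but any change of variable covering the whole integral would have to be constructed from outside the expression.


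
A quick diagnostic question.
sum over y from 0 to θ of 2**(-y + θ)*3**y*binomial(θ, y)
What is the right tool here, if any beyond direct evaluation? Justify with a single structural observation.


Technique: the binomial theorem — binomial coefficients against complementary powers of 3 and 2: recognize the binomial expansion and resum.


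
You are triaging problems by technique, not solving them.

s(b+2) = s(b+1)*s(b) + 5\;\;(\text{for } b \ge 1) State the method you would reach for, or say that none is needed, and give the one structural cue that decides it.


Best approach: no special technique — each new value is a nonlinear function of earlier ones — scaling arguments and superposition both fail.


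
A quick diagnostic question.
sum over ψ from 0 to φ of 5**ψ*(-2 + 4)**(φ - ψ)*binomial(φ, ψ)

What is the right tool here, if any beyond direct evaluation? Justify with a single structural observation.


Method: the binomial theorem — terms weighting binomial(φ, ψ) against matched powers of 5 and (-2 + 4) reassemble into (5 + (-2 + 4))^φ by the binomial theorem.


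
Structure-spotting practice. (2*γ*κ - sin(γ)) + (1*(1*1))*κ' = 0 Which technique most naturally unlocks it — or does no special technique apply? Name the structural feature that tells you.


Verdict: a linear integrating factor — the unknown enters only to the first power against a nonzero forcing term — the integrating-factor template applies directly.


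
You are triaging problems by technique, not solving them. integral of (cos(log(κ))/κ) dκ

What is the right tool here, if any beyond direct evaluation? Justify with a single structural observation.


Best approach: u-substitution — read it as f(log(κ)) times a constant multiple of d(log(κ)): one substitution, u = log(κ), finishes it.


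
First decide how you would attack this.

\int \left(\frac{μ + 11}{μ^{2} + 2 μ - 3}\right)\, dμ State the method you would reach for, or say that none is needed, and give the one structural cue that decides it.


Method: partial fractions — with μ^{2} + 2 μ - 3 factorable and the degree on top strictly smaller, simple-fraction decomposition is immediate.


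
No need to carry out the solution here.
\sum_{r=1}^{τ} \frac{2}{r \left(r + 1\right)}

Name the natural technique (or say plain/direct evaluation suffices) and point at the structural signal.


Best approach: telescoping — after splitting \frac{2}{r \left(r + 1\right)} into partial fractions, the pieces are shifted copies of one function and cancel telescopically.


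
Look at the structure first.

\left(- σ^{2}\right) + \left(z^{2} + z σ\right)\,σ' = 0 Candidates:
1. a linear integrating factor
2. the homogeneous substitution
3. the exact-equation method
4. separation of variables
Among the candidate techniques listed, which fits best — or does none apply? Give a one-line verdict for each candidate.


Technique: the homogeneous substitution — the slope's numerator and denominator have matching total degree, so it depends only on σ/z and the ratio substitution collapses it. A Bernoulli substitution after rearrangement (possibly exchanging dependent and independent variable) is a fair alternative; the homogeneous route works on the equation as it stands.
- a linear integrating factor — a nonlinear term in the unknown puts this outside the integrating-factor template.
- the homogeneous substitution: applies; the problem has the shape this method handles.
- the exact-equation method — the mixed partial derivatives differ, so the left side is not a total differential.
- separation of variables — the two dependences do not factor apart.


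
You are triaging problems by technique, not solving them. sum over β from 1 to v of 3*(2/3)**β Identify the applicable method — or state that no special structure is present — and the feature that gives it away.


Method: the geometric series formula — each term is 2/3 times the previous one, so the geometric-series formula applies directly.


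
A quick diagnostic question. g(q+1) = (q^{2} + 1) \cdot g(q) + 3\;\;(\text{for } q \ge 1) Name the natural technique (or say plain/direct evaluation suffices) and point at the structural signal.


Diagnosis: a summation factor — rescale the sequence by the product of the weights q^{2} + 1 so far — the recurrence collapses to a plain running sum.


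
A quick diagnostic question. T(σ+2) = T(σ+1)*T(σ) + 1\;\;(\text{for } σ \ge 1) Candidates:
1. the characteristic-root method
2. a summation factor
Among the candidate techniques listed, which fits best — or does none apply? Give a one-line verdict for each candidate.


Technique: no special technique — once the recursion is nonlinear, characteristic roots, master substitutions, and summation factors are all off the table.
- the characteristic-root method — the recursion is nonlinear in the sequence values, so no linear-modes ansatz applies.
- a summation factor: no summation factor applies — the rule is not linear in the sequence values.


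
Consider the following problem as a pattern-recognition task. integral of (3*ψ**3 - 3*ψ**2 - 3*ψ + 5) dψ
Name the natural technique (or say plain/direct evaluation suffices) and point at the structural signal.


Diagnosis: no special technique — nothing composite, nothing rational, nothing trigonometric — each constant-multiple power of ψ integrates by the power rule alone.


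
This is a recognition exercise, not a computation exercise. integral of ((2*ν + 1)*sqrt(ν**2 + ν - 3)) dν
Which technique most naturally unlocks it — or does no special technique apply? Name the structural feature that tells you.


Technique: u-substitution — the only nontrivial dependence routes through ν**2 + ν - 3, whose derivative supplies the leftover factor up to a constant multiple — u = ν**2 + ν - 3 flattens it.


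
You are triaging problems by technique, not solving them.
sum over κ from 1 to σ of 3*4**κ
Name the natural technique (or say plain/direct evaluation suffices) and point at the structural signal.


Best approach: the geometric series formula — check a ratio of consecutive terms: it is 4, independent of the index, so the geometric formula closes the sum.


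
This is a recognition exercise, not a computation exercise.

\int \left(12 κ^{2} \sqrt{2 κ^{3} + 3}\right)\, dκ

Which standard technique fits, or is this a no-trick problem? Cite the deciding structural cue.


Technique: u-substitution — gathered as a product, the integrand carries the factor 12 κ^{2} — up to a constant, the derivative of the inner expression 2 κ^{3} + 3 — so u = 2 κ^{3} + 3 collapses the integral.


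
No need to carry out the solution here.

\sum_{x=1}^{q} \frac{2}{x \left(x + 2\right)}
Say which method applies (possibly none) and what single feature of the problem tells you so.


Diagnosis: telescoping — the denominator's roots in \frac{2}{x \left(x + 2\right)} sit an integer apart: decomposition produces a self-cancelling chain.


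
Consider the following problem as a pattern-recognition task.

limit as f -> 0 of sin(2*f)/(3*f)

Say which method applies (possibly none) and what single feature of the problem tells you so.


Best approach: l'Hôpital's rule (0/0) — substituting 0 gives 0 over 0; differentiate top and bottom once and re-evaluate. Known elementary limits would finish this too — the rule just bypasses the case analysis.


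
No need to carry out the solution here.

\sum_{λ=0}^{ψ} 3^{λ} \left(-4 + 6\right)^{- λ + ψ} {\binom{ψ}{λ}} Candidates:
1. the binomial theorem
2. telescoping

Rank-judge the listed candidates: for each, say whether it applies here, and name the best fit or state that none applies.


Verdict: the binomial theorem — the binomial coefficients weight matched powers of 3 and (-4 + 6), which is exactly the expansion of a binomial power.
- the binomial theorem — yes, a natural case for it.
- telescoping: as presented, consecutive terms share no shifted copy to cancel against — no rewrite is on display to change that.


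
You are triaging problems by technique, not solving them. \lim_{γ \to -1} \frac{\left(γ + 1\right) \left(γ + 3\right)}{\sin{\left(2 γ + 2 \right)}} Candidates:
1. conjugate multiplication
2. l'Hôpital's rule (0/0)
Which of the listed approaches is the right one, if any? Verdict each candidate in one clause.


Method: l'Hôpital's rule (0/0) — plug in -1: top and bottom both hit zero, so differentiate each and retry. A local series expansion at the point resolves it as well; the rule is the packaged version of that step.
- conjugate multiplication — multiplying by a conjugate would not remove any indeterminacy here.
- l'Hôpital's rule (0/0): applies; the problem has the shape this method handles.


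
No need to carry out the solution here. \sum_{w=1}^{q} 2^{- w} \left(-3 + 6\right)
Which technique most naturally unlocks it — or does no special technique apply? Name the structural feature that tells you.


Best approach: the geometric series formula — consecutive terms stand in a fixed index-free ratio — the geometric sum formula closes it.


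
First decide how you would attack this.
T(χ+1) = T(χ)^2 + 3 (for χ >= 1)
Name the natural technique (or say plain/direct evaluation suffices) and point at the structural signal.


Diagnosis: no special technique — once the recursion is nonlinear, characteristic roots, master substitutions, and summation factors are all off the table.


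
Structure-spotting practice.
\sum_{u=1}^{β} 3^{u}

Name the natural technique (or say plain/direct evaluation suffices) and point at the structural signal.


Best approach: the geometric series formula — check a ratio of consecutive terms: it is 3, independent of the index, so the geometric formula closes the sum.


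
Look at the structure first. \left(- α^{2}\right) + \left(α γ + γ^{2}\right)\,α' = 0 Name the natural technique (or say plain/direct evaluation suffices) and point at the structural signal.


Diagnosis: the homogeneous substitution — the slope is degree-zero homogeneous: the ratio substitution v = α/γ collapses it. With the right rearrangement (exchanging the roles of the variables where needed), this also fits a Bernoulli template; the homogeneous substitution reads the structure directly.


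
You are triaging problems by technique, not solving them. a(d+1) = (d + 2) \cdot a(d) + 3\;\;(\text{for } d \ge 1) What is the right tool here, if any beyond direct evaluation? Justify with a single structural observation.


Technique: a summation factor — one step of memory with a weight d + 2 that changes as the index grows — the summation-factor construction is built for this.


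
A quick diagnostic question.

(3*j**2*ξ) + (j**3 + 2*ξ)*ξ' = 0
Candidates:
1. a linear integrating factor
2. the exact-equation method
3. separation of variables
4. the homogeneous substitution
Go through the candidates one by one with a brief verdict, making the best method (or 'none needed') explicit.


Technique: the exact-equation method — equality of cross partials is the green light — assemble the potential function term by term.
- a linear integrating factor — the unknown enters nonlinearly (through a power, a denominator, or a transcendental function), which the linear integrating-factor recipe cannot absorb as-is — any repair would come from a preliminary substitution, not the factor.
- the exact-equation method: applicable, and directly so.
- separation of variables — the two dependences do not factor apart.
- the homogeneous substitution — the slope does not depend on the ratio of the variables alone.


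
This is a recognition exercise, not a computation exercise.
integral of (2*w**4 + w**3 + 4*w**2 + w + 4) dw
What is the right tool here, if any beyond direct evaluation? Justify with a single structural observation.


Diagnosis: no special technique — scan for structure and find none: constant multiples of powers of w, integrate directly.


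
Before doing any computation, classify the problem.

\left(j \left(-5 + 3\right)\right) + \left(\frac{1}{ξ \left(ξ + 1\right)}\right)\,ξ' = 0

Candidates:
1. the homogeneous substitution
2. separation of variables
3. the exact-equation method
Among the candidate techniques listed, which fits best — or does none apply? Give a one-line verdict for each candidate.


Best approach: separation of variables — one side of the product carries the independent variable, the other the unknown — the textbook separation shape. This doubles as a Bernoulli equation in the unknown as written; dividing and integrating works on it directly.
- the homogeneous substitution — the slope is not a function of the ratio of the variables alone.
- separation of variables — applies; the problem has the shape this method handles.
- the exact-equation method — the cross-partial test holds only vacuously — each coefficient lives in its own variable, so the exactness machinery reads no structure the split form does not already show.


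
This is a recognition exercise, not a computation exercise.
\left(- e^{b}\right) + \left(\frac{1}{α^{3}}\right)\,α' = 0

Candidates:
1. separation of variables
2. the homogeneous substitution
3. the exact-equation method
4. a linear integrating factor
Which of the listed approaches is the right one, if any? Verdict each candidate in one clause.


Technique: separation of variables — a product of single-variable factors, e^{b} and α^{3} — the textbook separable form.
- separation of variables: applicable, and directly so.
- the homogeneous substitution — the slope is not a function of the ratio of the variables alone.
- the exact-equation method — with no real cross-dependence between the variables, the exact-equation machinery is a detour rather than the natural reading.
- a linear integrating factor: the unknown enters nonlinearly (through a power, a denominator, or a transcendental function), which the linear integrating-factor recipe cannot absorb as-is — any repair would come from a preliminary substitution, not the factor.


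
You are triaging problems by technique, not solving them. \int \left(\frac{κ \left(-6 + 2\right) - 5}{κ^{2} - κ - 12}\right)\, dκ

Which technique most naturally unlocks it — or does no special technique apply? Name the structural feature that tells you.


Best approach: partial fractions — break κ^{2} - κ - 12 into its roots and the integral splits into logarithm-sized bites.


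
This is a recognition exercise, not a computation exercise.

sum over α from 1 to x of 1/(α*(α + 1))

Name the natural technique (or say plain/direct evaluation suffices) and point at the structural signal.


Method: telescoping — the summand 1/(α*(α + 1)) decomposes into fractions whose poles differ by an integer shift — the series collapses.


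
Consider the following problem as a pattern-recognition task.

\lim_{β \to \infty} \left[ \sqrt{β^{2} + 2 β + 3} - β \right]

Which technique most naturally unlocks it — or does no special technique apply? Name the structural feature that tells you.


Best approach: conjugate multiplication — neither \sqrt{β^{2} + 2 β + 3} nor β converges alone, so rewrite their difference as a conjugate-rationalized quotient first.


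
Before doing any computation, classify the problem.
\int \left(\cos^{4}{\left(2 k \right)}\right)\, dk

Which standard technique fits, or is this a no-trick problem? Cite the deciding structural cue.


Verdict: a trigonometric identity — even powers like \cos^{4}{\left(2 k \right)} never integrate directly; the half-angle identity lowers the degree first.


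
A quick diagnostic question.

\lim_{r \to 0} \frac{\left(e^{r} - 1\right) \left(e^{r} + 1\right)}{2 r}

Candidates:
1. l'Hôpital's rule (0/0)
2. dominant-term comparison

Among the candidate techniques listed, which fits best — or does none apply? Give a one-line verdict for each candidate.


Best approach: l'Hôpital's rule (0/0) — both numerator and denominator vanish at 0: the genuine 0/0 indeterminate that l'Hôpital exists for. A local series expansion at the point resolves it as well; the rule is the packaged version of that step.
- l'Hôpital's rule (0/0): yes, a natural case for it.
- dominant-term comparison: this limit is not decided by comparing leading-term growth at infinity.


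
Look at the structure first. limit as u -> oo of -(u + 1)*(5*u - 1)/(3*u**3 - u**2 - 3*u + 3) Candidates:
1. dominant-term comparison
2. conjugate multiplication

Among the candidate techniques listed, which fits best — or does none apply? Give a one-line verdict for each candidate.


Best approach: dominant-term comparison — divide through by the highest power of u; every lower-order term dies and the dominant terms decide the limit.
- dominant-term comparison: yes — fits the structure here.
- conjugate multiplication: there are no radicals in tension whose conjugate would simplify matters.


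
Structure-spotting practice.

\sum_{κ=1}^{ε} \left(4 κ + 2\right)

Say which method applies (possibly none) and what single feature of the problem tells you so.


Method: no special technique — constant-multiple powers of κ with no cancellation partners and no common ratio — use the standard power-sum formulas.


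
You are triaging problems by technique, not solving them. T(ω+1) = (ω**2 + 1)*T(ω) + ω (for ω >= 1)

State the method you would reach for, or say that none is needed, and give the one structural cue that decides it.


Verdict: a summation factor — one-term recursion with variable weight ω**2 + 1 is solved by product normalization, not by root-finding.
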